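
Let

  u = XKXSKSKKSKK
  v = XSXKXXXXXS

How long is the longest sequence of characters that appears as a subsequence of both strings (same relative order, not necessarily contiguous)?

Let dp[i][j] be the LCS length of the first i characters of u and the first j characters of v. dp[i][j] = dp[i-1][j-1]+1 when the i-th and j-th characters match, else max(dp[i-1][j], dp[i][j-1]).
    ·  X  S  X  K  X  X  X  X  X  S
 ·  0  0  0  0  0  0  0  0  0  0  0
 X  0  1  1  1  1  1  1  1  1  1  1
 K  0  1  1  1  2  2  2  2  2  2  2
 X  0  1  1  2  2  3  3  3  3  3  3
 S  0  1  2  2  2  3  3  3  3  3  4
 K  0  1  2  2  3  3  3  3  3  3  4
 S  0  1  2  2  3  3  3  3  3  3  4
 K  0  1  2  2  3  3  3  3  3  3  4
 K  0  1  2  2  3  3  3  3  3  3  4
 S  0  1  2  2  3  3  3  3  3  3  4
 K  0  1  2  2  3  3  3  3  3  3  4
 K  0  1  2  2  3  3  3  3  3  3  4
dp[11][10] = 4. One LCS (by backtracking along matches): XKXS.

4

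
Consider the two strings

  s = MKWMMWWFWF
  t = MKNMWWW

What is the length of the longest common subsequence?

Let dp[i][j] be the LCS length of the first i characters of s and the first j characters of t. dp[i][j] = dp[i-1][j-1]+1 when the i-th and j-th characters match, else max(dp[i-1][j], dp[i][j-1]).
    ·  M  K  N  M  W  W  W
 ·  0  0  0  0  0  0  0  0
 M  0  1  1  1  1  1  1  1
 K  0  1  2  2  2  2  2  2
 W  0  1  2  2  2  3  3  3
 M  0  1  2  2  3  3  3  3
 M  0  1  2  2  3  3  3  3
 W  0  1  2  2  3  4  4  4
 W  0  1  2  2  3  4  5  5
 F  0  1  2  2  3  4  5  5
 W  0  1  2  2  3  4  5  6
 F  0  1  2  2  3  4  5  6
dp[10][7] = 6. One LCS (by backtracking along matches): MKMWWW.

6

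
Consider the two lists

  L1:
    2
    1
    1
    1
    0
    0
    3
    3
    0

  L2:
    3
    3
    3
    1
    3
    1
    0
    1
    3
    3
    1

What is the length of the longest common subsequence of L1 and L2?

Match 1 (L1 #2, L2 #4) → 1 (L1 #3, L2 #6) → 1 (L1 #4, L2 #8) → 3 (L1 #7, L2 #9) → 3 (L1 #8, L2 #10) — 5 values in the same relative order in both. The LCS DP gives dp[9][11] = 5, so this is optimal.

5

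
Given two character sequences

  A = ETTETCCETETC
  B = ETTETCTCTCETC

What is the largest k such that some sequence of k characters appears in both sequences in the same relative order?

11

Match E (A #1, B #1) → T (A #2, B #2) → T (A #3, B #3) → E (A #4, B #4) → T (A #5, B #5) → C (A #6, B #6) → C (A #7, B #8) → T (A #9, B #9) → E (A #10, B #11) → T (A #11, B #12) → C (A #12, B #13) — 11 characters in the same relative order in both, and the DP table's final entry dp[12][13] is also 11, so no common subsequence is longer.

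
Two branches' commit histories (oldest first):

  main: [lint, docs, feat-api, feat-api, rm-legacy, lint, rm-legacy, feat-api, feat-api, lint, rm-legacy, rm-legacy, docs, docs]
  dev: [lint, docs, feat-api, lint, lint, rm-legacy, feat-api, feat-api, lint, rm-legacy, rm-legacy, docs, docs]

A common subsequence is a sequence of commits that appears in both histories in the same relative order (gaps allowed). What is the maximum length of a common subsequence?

One common subsequence of length 12: lint (main #1, dev #1), docs (main #2, dev #2), feat-api (main #3, dev #3), lint (main #6, dev #5), rm-legacy (main #7, dev #6), feat-api (main #8, dev #7), feat-api (main #9, dev #8), lint (main #10, dev #9), rm-legacy (main #11, dev #10), rm-legacy (main #12, dev #11), docs (main #13, dev #12), docs (main #14, dev #13). dp[14][13] = 12 confirms this is the maximum.

12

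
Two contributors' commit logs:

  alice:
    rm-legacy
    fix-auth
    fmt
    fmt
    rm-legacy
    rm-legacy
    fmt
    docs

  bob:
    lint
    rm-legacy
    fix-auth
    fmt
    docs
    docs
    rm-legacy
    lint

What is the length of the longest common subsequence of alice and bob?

Taking rm-legacy (alice #1, bob #2), then fix-auth (alice #2, bob #3), then fmt (alice #3, bob #4), then rm-legacy (alice #5, bob #7) gives a common subsequence of length 4, and the DP table's final entry dp[8][8] is also 4, so no common subsequence is longer.

4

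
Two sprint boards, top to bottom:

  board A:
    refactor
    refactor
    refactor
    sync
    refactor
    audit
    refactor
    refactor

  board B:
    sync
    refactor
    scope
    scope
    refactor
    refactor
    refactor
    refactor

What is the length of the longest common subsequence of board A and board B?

Pick refactor (board A #1, board B #2) → refactor (board A #3, board B #5) → refactor (board A #5, board B #6) → refactor (board A #7, board B #7) → refactor (board A #8, board B #8); all 5 tasks appear in both, in order. The LCS DP gives dp[8][8] = 5, so this is optimal.

5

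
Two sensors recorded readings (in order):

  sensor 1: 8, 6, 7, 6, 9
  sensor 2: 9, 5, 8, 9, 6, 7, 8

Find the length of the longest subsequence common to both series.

3

Match 8 (sensor 1 #1, sensor 2 #3) → 6 (sensor 1 #2, sensor 2 #5) → 7 (sensor 1 #3, sensor 2 #6) — 3 values in the same relative order in both, and the DP table's final entry dp[5][7] is also 3, so no common subsequence is longer.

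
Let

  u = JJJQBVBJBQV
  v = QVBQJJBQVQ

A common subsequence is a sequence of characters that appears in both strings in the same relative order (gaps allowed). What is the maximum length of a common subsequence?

7

Let dp[i][j] be the LCS length of the first i characters of u and the first j characters of v. dp[i][j] = dp[i-1][j-1]+1 when the i-th and j-th characters match, else max(dp[i-1][j], dp[i][j-1]).
    ·  Q  V  B  Q  J  J  B  Q  V  Q
 ·  0  0  0  0  0  0  0  0  0  0  0
 J  0  0  0  0  0  1  1  1  1  1  1
 J  0  0  0  0  0  1  2  2  2  2  2
 J  0  0  0  0  0  1  2  2  2  2  2
 Q  0  1  1  1  1  1  2  2  3  3  3
 B  0  1  1  2  2  2  2  3  3  3  3
 V  0  1  2  2  2  2  2  3  3  4  4
 B  0  1  2  3  3  3  3  3  3  4  4
 J  0  1  2  3  3  4  4  4  4  4  4
 B  0  1  2  3  3  4  4  5  5  5  5
 Q  0  1  2  3  4  4  4  5  6  6  6
 V  0  1  2  3  4  4  4  5  6  7  7
dp[11][10] = 7. One LCS (by backtracking along matches): QVBJBQV.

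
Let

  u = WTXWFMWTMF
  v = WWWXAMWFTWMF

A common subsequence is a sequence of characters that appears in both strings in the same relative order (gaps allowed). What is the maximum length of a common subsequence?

7

Match W [1,3]; then X [3,4]; then W [4,7]; then F [5,8]; then W [7,10]; then M [9,11]; then F [10,12] — 7 characters in the same relative order in both. dp[10][12] = 7 confirms this is the maximum.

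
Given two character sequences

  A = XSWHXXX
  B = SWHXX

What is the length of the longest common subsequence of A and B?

5

Let dp[i][j] be the LCS length of the first i characters of A and the first j characters of B. dp[i][j] = dp[i-1][j-1]+1 when the i-th and j-th characters match, else max(dp[i-1][j], dp[i][j-1]).
    ·  S  W  H  X  X
 ·  0  0  0  0  0  0
 X  0  0  0  0  1  1
 S  0  1  1  1  1  1
 W  0  1  2  2  2  2
 H  0  1  2  3  3  3
 X  0  1  2  3  4  4
 X  0  1  2  3  4  5
 X  0  1  2  3  4  5
dp[7][5] = 5. One LCS (by backtracking along matches): SWHXX.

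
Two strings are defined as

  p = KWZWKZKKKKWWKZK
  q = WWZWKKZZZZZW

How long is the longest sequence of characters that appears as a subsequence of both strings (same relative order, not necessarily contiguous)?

6

Pick W at p[2]=q[2], Z at p[3]=q[3], W at p[4]=q[4], K at p[5]=q[6], Z at p[6]=q[11], W at p[12]=q[12]; all 6 characters appear in both, in order. Since dp[15][12] = 6, nothing longer is possible.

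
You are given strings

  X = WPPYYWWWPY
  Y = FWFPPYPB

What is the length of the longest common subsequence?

5

Match W [1,2], then P [2,4], then P [3,5], then Y [5,6], then P [9,7] — 5 characters in the same relative order in both. Since dp[10][8] = 5, nothing longer is possible.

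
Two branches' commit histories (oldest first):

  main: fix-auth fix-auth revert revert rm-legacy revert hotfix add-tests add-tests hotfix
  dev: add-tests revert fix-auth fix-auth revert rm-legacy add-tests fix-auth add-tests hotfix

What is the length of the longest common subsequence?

7

Pick fix-auth at main[1]=dev[3], then fix-auth at main[2]=dev[4], then revert at main[4]=dev[5], then rm-legacy at main[5]=dev[6], then add-tests at main[8]=dev[7], then add-tests at main[9]=dev[9], then hotfix at main[10]=dev[10]; all 7 commits appear in both, in order. Since dp[10][10] = 7, nothing longer is possible.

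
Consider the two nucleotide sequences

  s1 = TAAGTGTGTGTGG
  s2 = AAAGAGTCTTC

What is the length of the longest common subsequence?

7

Taking A [2,2] → A [3,3] → G [4,4] → G [6,6] → T [7,7] → T [9,9] → T [11,10] gives a common subsequence of length 7. Since dp[13][11] = 7, nothing longer is possible.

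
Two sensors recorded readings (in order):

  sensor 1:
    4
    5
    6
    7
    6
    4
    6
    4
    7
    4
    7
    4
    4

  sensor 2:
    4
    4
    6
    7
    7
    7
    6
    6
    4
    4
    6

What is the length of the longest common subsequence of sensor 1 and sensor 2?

Pick 4 [1,2], then 6 [3,3], then 7 [4,6], then 6 [5,7], then 6 [7,8], then 4 [8,9], then 4 [10,10]; all 7 values appear in both, in order, and the DP table's final entry dp[13][11] is also 7, so no common subsequence is longer.

7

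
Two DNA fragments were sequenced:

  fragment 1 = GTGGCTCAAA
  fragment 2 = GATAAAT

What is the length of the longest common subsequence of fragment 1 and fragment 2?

Let dp[i][j] be the LCS length of the first i bases of fragment 1 and the first j bases of fragment 2. dp[i][j] = dp[i-1][j-1]+1 when the i-th and j-th bases match, else max(dp[i-1][j], dp[i][j-1]).
    ·  G  A  T  A  A  A  T
 ·  0  0  0  0  0  0  0  0
 G  0  1  1  1  1  1  1  1
 T  0  1  1  2  2  2  2  2
 G  0  1  1  2  2  2  2  2
 G  0  1  1  2  2  2  2  2
 C  0  1  1  2  2  2  2  2
 T  0  1  1  2  2  2  2  3
 C  0  1  1  2  2  2  2  3
 A  0  1  2  2  3  3  3  3
 A  0  1  2  2  3  4  4  4
 A  0  1  2  2  3  4  5  5
dp[10][7] = 5. One LCS (by backtracking along matches): GTAAA.

5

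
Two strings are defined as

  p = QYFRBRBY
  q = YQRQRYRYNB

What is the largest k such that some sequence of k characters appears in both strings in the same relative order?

One common subsequence of length 4: Q [1,4]; then Y [2,6]; then R [4,7]; then B [7,10], and the DP table's final entry dp[8][10] is also 4, so no common subsequence is longer.

4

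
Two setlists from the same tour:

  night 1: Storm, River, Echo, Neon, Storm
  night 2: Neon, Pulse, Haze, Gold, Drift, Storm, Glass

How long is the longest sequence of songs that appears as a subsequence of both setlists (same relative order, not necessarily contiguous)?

Pick Neon (night 1 #4, night 2 #1), then Storm (night 1 #5, night 2 #6); all 2 songs appear in both, in order. The LCS DP gives dp[5][7] = 2, so this is optimal.

2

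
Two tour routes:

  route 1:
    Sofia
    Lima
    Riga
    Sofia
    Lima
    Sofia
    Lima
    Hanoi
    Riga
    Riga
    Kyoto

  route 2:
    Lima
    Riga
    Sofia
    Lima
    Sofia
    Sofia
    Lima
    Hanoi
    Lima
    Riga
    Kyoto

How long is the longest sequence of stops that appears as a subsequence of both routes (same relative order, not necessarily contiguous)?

9

Taking Lima (route 1 #2, route 2 #1); then Riga (route 1 #3, route 2 #2); then Sofia (route 1 #4, route 2 #3); then Lima (route 1 #5, route 2 #4); then Sofia (route 1 #6, route 2 #6); then Lima (route 1 #7, route 2 #7); then Hanoi (route 1 #8, route 2 #8); then Riga (route 1 #10, route 2 #10); then Kyoto (route 1 #11, route 2 #11) gives a common subsequence of length 9. dp[11][11] = 9 confirms this is the maximum.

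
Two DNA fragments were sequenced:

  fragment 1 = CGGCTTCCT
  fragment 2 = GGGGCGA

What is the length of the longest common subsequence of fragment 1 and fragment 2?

Let dp[i][j] be the LCS length of the first i bases of fragment 1 and the first j bases of fragment 2. dp[i][j] = dp[i-1][j-1]+1 when the i-th and j-th bases match, else max(dp[i-1][j], dp[i][j-1]).
    ·  G  G  G  G  C  G  A
 ·  0  0  0  0  0  0  0  0
 C  0  0  0  0  0  1  1  1
 G  0  1  1  1  1  1  2  2
 G  0  1  2  2  2  2  2  2
 C  0  1  2  2  2  3  3  3
 T  0  1  2  2  2  3  3  3
 T  0  1  2  2  2  3  3  3
 C  0  1  2  2  2  3  3  3
 C  0  1  2  2  2  3  3  3
 T  0  1  2  2  2  3  3  3
dp[9][7] = 3. One LCS (by backtracking along matches): GGC.

3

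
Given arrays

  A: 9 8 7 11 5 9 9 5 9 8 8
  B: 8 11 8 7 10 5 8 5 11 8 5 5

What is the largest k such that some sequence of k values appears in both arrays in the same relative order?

5

Let dp[i][j] be the LCS length of the first i values of A and the first j values of B. dp[i][j] = dp[i-1][j-1]+1 when the i-th and j-th values match, else max(dp[i-1][j], dp[i][j-1]).
    ·  8 11  8  7 10  5  8  5 11  8  5  5
 ·  0  0  0  0  0  0  0  0  0  0  0  0  0
 9  0  0  0  0  0  0  0  0  0  0  0  0  0
 8  0  1  1  1  1  1  1  1  1  1  1  1  1
 7  0  1  1  1  2  2  2  2  2  2  2  2  2
11  0  1  2  2  2  2  2  2  2  3  3  3  3
 5  0  1  2  2  2  2  3  3  3  3  3  4  4
 9  0  1  2  2  2  2  3  3  3  3  3  4  4
 9  0  1  2  2  2  2  3  3  3  3  3  4  4
 5  0  1  2  2  2  2  3  3  4  4  4  4  5
 9  0  1  2  2  2  2  3  3  4  4  4  4  5
 8  0  1  2  3  3  3  3  4  4  4  5  5  5
 8  0  1  2  3  3  3  3  4  4  4  5  5  5
dp[11][12] = 5. One LCS (by backtracking along matches): 8, 7, 11, 5, 5.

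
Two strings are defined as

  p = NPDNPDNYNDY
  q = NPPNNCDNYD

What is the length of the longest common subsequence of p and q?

7

Let dp[i][j] be the LCS length of the first i characters of p and the first j characters of q. dp[i][j] = dp[i-1][j-1]+1 when the i-th and j-th characters match, else max(dp[i-1][j], dp[i][j-1]).
    ·  N  P  P  N  N  C  D  N  Y  D
 ·  0  0  0  0  0  0  0  0  0  0  0
 N  0  1  1  1  1  1  1  1  1  1  1
 P  0  1  2  2  2  2  2  2  2  2  2
 D  0  1  2  2  2  2  2  3  3  3  3
 N  0  1  2  2  3  3  3  3  4  4  4
 P  0  1  2  3  3  3  3  3  4  4  4
 D  0  1  2  3  3  3  3  4  4  4  5
 N  0  1  2  3  4  4  4  4  5  5  5
 Y  0  1  2  3  4  4  4  4  5  6  6
 N  0  1  2  3  4  5  5  5  5  6  6
 D  0  1  2  3  4  5  5  6  6  6  7
 Y  0  1  2  3  4  5  5  6  6  7  7
dp[11][10] = 7. One LCS (by backtracking along matches): NPNDNYD.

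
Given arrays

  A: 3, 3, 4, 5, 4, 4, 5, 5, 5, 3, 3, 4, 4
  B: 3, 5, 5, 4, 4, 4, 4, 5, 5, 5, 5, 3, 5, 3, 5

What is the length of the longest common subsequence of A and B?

Match 3 (A #1, B #1), then 4 (A #3, B #5), then 4 (A #5, B #6), then 4 (A #6, B #7), then 5 (A #7, B #9), then 5 (A #8, B #10), then 5 (A #9, B #11), then 3 (A #10, B #12), then 3 (A #11, B #14) — 9 values in the same relative order in both, and the DP table's final entry dp[13][15] is also 9, so no common subsequence is longer.

9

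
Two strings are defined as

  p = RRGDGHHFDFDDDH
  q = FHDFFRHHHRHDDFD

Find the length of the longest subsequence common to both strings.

6

One common subsequence of length 6: R [1,6]; then R [2,10]; then D [4,12]; then D [9,13]; then F [10,14]; then D [13,15]. dp[14][15] = 6 confirms this is the maximum.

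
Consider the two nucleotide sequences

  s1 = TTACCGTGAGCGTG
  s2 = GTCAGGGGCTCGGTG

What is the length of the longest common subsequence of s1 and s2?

One common subsequence of length 9: T [1,2]; then A [3,4]; then G [6,6]; then G [8,7]; then G [10,8]; then C [11,11]; then G [12,13]; then T [13,14]; then G [14,15]. Since dp[14][15] = 9, nothing longer is possible.

9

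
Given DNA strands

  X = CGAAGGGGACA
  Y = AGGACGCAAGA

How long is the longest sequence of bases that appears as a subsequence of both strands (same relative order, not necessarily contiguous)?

Match C [1,5]; then G [2,6]; then A [3,8]; then A [4,9]; then G [8,10]; then A [11,11] — 6 bases in the same relative order in both. Since dp[11][11] = 6, nothing longer is possible.

6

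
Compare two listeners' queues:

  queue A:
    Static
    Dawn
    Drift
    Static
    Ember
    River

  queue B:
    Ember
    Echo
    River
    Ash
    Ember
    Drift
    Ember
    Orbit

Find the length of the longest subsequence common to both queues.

2

Pick Drift (queue A #3, queue B #6); then Ember (queue A #5, queue B #7); all 2 songs appear in both, in order. dp[6][8] = 2 confirms this is the maximum.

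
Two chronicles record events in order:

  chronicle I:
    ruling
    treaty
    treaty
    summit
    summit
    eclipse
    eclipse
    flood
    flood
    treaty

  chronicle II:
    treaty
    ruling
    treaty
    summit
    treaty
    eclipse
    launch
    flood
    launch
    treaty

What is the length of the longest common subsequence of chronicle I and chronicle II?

Taking ruling at chronicle I[1]=chronicle II[2]; then treaty at chronicle I[2]=chronicle II[3]; then treaty at chronicle I[3]=chronicle II[5]; then eclipse at chronicle I[6]=chronicle II[6]; then flood at chronicle I[8]=chronicle II[8]; then treaty at chronicle I[10]=chronicle II[10] gives a common subsequence of length 6. Since dp[10][10] = 6, nothing longer is possible.

6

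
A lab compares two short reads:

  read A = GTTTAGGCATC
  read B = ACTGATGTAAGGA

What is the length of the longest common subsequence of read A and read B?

Match G (read A #1, read B #4), then T (read A #2, read B #6), then T (read A #3, read B #8), then A (read A #5, read B #10), then G (read A #6, read B #11), then G (read A #7, read B #12), then A (read A #9, read B #13) — 7 bases in the same relative order in both, and the DP table's final entry dp[11][13] is also 7, so no common subsequence is longer.

7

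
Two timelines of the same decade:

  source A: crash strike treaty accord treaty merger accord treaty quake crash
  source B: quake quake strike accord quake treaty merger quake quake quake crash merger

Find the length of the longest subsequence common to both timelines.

Match strike (source A #2, source B #3); then accord (source A #4, source B #4); then treaty (source A #5, source B #6); then merger (source A #6, source B #7); then quake (source A #9, source B #10); then crash (source A #10, source B #11) — 6 events in the same relative order in both. dp[10][12] = 6 confirms this is the maximum.

6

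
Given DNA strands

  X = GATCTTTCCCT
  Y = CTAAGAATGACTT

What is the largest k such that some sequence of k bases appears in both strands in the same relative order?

Let dp[i][j] be the LCS length of the first i bases of X and the first j bases of Y. dp[i][j] = dp[i-1][j-1]+1 when the i-th and j-th bases match, else max(dp[i-1][j], dp[i][j-1]).
    ·  C  T  A  A  G  A  A  T  G  A  C  T  T
 ·  0  0  0  0  0  0  0  0  0  0  0  0  0  0
 G  0  0  0  0  0  1  1  1  1  1  1  1  1  1
 A  0  0  0  1  1  1  2  2  2  2  2  2  2  2
 T  0  0  1  1  1  1  2  2  3  3  3  3  3  3
 C  0  1  1  1  1  1  2  2  3  3  3  4  4  4
 T  0  1  2  2  2  2  2  2  3  3  3  4  5  5
 T  0  1  2  2  2  2  2  2  3  3  3  4  5  6
 T  0  1  2  2  2  2  2  2  3  3  3  4  5  6
 C  0  1  2  2  2  2  2  2  3  3  3  4  5  6
 C  0  1  2  2  2  2  2  2  3  3  3  4  5  6
 C  0  1  2  2  2  2  2  2  3  3  3  4  5  6
 T  0  1  2  2  2  2  2  2  3  3  3  4  5  6
dp[11][13] = 6. One LCS (by backtracking along matches): GATCTT.

6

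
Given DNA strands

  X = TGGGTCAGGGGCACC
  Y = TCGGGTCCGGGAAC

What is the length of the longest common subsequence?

One common subsequence of length 11: T at X[1]=Y[1] → G at X[2]=Y[3] → G at X[3]=Y[4] → G at X[4]=Y[5] → T at X[5]=Y[6] → C at X[6]=Y[8] → G at X[8]=Y[9] → G at X[9]=Y[10] → G at X[10]=Y[11] → A at X[13]=Y[13] → C at X[15]=Y[14], and the DP table's final entry dp[15][14] is also 11, so no common subsequence is longer.

11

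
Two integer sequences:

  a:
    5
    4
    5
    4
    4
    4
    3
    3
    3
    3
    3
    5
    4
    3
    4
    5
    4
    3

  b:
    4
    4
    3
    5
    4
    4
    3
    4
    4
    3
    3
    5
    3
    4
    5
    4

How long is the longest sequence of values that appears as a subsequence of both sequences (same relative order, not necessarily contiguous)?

12

Match 5 [1,4], 4 [2,5], 4 [4,6], 4 [5,8], 4 [6,9], 3 [10,10], 3 [11,11], 5 [12,12], 3 [14,13], 4 [15,14], 5 [16,15], 4 [17,16] — 12 values in the same relative order in both. dp[18][16] = 12 confirms this is the maximum.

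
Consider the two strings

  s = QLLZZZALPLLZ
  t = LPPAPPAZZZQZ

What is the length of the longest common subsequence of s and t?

Let dp[i][j] be the LCS length of the first i characters of s and the first j characters of t. dp[i][j] = dp[i-1][j-1]+1 when the i-th and j-th characters match, else max(dp[i-1][j], dp[i][j-1]).
    ·  L  P  P  A  P  P  A  Z  Z  Z  Q  Z
 ·  0  0  0  0  0  0  0  0  0  0  0  0  0
 Q  0  0  0  0  0  0  0  0  0  0  0  1  1
 L  0  1  1  1  1  1  1  1  1  1  1  1  1
 L  0  1  1  1  1  1  1  1  1  1  1  1  1
 Z  0  1  1  1  1  1  1  1  2  2  2  2  2
 Z  0  1  1  1  1  1  1  1  2  3  3  3  3
 Z  0  1  1  1  1  1  1  1  2  3  4  4  4
 A  0  1  1  1  2  2  2  2  2  3  4  4  4
 L  0  1  1  1  2  2  2  2  2  3  4  4  4
 P  0  1  2  2  2  3  3  3  3  3  4  4  4
 L  0  1  2  2  2  3  3  3  3  3  4  4  4
 L  0  1  2  2  2  3  3  3  3  3  4  4  4
 Z  0  1  2  2  2  3  3  3  4  4  4  4  5
dp[12][12] = 5. One LCS (by backtracking along matches): LZZZZ.

5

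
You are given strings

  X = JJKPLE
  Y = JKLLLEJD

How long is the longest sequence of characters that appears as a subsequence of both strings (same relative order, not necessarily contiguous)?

Let dp[i][j] be the LCS length of the first i characters of X and the first j characters of Y. dp[i][j] = dp[i-1][j-1]+1 when the i-th and j-th characters match, else max(dp[i-1][j], dp[i][j-1]).
    ·  J  K  L  L  L  E  J  D
 ·  0  0  0  0  0  0  0  0  0
 J  0  1  1  1  1  1  1  1  1
 J  0  1  1  1  1  1  1  2  2
 K  0  1  2  2  2  2  2  2  2
 P  0  1  2  2  2  2  2  2  2
 L  0  1  2  3  3  3  3  3  3
 E  0  1  2  3  3  3  4  4  4
dp[6][8] = 4. One LCS (by backtracking along matches): JKLE.

4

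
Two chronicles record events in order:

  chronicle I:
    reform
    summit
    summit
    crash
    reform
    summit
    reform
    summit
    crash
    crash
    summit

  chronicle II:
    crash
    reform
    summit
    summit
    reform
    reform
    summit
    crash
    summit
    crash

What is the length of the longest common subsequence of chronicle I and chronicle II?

8

One common subsequence of length 8: reform at chronicle I[1]=chronicle II[2]; then summit at chronicle I[2]=chronicle II[3]; then summit at chronicle I[3]=chronicle II[4]; then reform at chronicle I[5]=chronicle II[5]; then reform at chronicle I[7]=chronicle II[6]; then summit at chronicle I[8]=chronicle II[7]; then crash at chronicle I[9]=chronicle II[8]; then crash at chronicle I[10]=chronicle II[10]. Since dp[11][10] = 8, nothing longer is possible.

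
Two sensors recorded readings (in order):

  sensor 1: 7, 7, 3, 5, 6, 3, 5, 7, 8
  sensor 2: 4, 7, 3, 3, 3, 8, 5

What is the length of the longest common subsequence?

Taking 7 (sensor 1 #1, sensor 2 #2), then 3 (sensor 1 #3, sensor 2 #4), then 3 (sensor 1 #6, sensor 2 #5), then 5 (sensor 1 #7, sensor 2 #7) gives a common subsequence of length 4. The LCS DP gives dp[9][7] = 4, so this is optimal.

4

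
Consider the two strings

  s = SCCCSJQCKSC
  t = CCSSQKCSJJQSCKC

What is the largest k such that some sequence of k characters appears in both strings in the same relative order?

Taking C (s #2, t #1); then C (s #3, t #2); then C (s #4, t #7); then S (s #5, t #8); then J (s #6, t #10); then Q (s #7, t #11); then C (s #8, t #13); then K (s #9, t #14); then C (s #11, t #15) gives a common subsequence of length 9. dp[11][15] = 9 confirms this is the maximum.

9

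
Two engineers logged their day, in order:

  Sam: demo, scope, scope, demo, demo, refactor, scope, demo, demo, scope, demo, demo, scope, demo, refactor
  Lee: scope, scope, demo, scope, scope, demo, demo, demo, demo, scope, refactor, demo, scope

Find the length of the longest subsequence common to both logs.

10

Pick demo [1,3]; then scope [2,4]; then scope [3,5]; then demo [4,6]; then demo [5,7]; then demo [8,8]; then demo [9,9]; then scope [10,10]; then demo [12,12]; then scope [13,13]; all 10 tasks appear in both, in order. The LCS DP gives dp[15][13] = 10, so this is optimal.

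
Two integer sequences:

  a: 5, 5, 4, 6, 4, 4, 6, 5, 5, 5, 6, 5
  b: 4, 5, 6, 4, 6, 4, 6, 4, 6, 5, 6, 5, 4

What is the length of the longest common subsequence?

9

One common subsequence of length 9: 5 [1,2]; then 4 [3,4]; then 6 [4,5]; then 4 [5,6]; then 4 [6,8]; then 6 [7,9]; then 5 [10,10]; then 6 [11,11]; then 5 [12,12], and the DP table's final entry dp[12][13] is also 9, so no common subsequence is longer.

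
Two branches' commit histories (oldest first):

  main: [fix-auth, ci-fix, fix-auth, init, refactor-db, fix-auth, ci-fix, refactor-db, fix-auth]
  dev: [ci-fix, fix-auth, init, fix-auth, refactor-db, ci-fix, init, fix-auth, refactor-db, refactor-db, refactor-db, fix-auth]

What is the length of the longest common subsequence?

7

One common subsequence of length 7: ci-fix [2,1]; then fix-auth [3,2]; then init [4,3]; then refactor-db [5,5]; then fix-auth [6,8]; then refactor-db [8,11]; then fix-auth [9,12]. dp[9][12] = 7 confirms this is the maximum.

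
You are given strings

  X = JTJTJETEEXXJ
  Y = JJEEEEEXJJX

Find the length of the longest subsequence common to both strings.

Let dp[i][j] be the LCS length of the first i characters of X and the first j characters of Y. dp[i][j] = dp[i-1][j-1]+1 when the i-th and j-th characters match, else max(dp[i-1][j], dp[i][j-1]).
    ·  J  J  E  E  E  E  E  X  J  J  X
 ·  0  0  0  0  0  0  0  0  0  0  0  0
 J  0  1  1  1  1  1  1  1  1  1  1  1
 T  0  1  1  1  1  1  1  1  1  1  1  1
 J  0  1  2  2  2  2  2  2  2  2  2  2
 T  0  1  2  2  2  2  2  2  2  2  2  2
 J  0  1  2  2  2  2  2  2  2  3  3  3
 E  0  1  2  3  3  3  3  3  3  3  3  3
 T  0  1  2  3  3  3  3  3  3  3  3  3
 E  0  1  2  3  4  4  4  4  4  4  4  4
 E  0  1  2  3  4  5  5  5  5  5  5  5
 X  0  1  2  3  4  5  5  5  6  6  6  6
 X  0  1  2  3  4  5  5  5  6  6  6  7
 J  0  1  2  3  4  5  5  5  6  7  7  7
dp[12][11] = 7. One LCS (by backtracking along matches): JJEEEXX.

7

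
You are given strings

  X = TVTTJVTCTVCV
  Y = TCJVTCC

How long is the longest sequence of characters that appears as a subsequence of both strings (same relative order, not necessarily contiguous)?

One common subsequence of length 6: T [1,1], then J [5,3], then V [6,4], then T [7,5], then C [8,6], then C [11,7]. Since dp[12][7] = 6, nothing longer is possible.

6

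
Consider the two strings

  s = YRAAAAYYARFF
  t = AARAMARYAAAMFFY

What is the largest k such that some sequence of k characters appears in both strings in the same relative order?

Match R (s #2, t #3) → A (s #3, t #4) → A (s #4, t #6) → A (s #5, t #9) → A (s #6, t #10) → A (s #9, t #11) → F (s #11, t #13) → F (s #12, t #14) — 8 characters in the same relative order in both. The LCS DP gives dp[12][15] = 8, so this is optimal.

8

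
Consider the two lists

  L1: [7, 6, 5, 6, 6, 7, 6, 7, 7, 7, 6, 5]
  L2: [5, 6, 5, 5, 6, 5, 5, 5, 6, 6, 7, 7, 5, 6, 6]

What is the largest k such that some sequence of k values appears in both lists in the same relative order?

One common subsequence of length 8: 6 [2,2]; then 5 [3,4]; then 6 [4,5]; then 6 [5,9]; then 6 [7,10]; then 7 [8,11]; then 7 [9,12]; then 6 [11,15]. dp[12][15] = 8 confirms this is the maximum.

8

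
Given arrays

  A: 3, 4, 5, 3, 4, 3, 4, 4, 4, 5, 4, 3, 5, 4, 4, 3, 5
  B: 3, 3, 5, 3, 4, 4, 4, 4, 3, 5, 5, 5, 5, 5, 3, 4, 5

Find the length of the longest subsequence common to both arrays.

Pick 3 [1,2] → 5 [3,3] → 3 [4,4] → 4 [5,5] → 4 [7,6] → 4 [8,7] → 4 [9,8] → 5 [10,14] → 3 [12,15] → 4 [15,16] → 5 [17,17]; all 11 values appear in both, in order. dp[17][17] = 11 confirms this is the maximum.

11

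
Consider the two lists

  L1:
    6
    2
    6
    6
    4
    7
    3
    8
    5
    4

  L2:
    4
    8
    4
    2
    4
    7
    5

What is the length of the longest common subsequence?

4

One common subsequence of length 4: 2 [2,4], then 4 [5,5], then 7 [6,6], then 5 [9,7], and the DP table's final entry dp[10][7] is also 4, so no common subsequence is longer.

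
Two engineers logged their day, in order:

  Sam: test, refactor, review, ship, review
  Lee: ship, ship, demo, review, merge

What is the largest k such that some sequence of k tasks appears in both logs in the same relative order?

2

Match ship (Sam #4, Lee #2) → review (Sam #5, Lee #4) — 2 tasks in the same relative order in both. dp[5][5] = 2 confirms this is the maximum.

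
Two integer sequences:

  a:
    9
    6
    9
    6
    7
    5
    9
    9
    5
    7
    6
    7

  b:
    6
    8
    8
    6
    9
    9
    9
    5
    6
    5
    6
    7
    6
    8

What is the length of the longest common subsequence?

One common subsequence of length 7: 6 at a[2]=b[4]; then 9 at a[3]=b[5]; then 9 at a[7]=b[6]; then 9 at a[8]=b[7]; then 5 at a[9]=b[10]; then 7 at a[10]=b[12]; then 6 at a[11]=b[13]. The LCS DP gives dp[12][14] = 7, so this is optimal.

7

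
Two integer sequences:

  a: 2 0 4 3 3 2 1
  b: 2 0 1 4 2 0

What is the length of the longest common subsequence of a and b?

Match 2 at a[1]=b[1] → 0 at a[2]=b[2] → 4 at a[3]=b[4] → 2 at a[6]=b[5] — 4 values in the same relative order in both. dp[7][6] = 4 confirms this is the maximum.

4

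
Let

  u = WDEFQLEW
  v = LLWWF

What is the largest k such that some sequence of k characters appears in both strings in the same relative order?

Let dp[i][j] be the LCS length of the first i characters of u and the first j characters of v. dp[i][j] = dp[i-1][j-1]+1 when the i-th and j-th characters match, else max(dp[i-1][j], dp[i][j-1]).
    ·  L  L  W  W  F
 ·  0  0  0  0  0  0
 W  0  0  0  1  1  1
 D  0  0  0  1  1  1
 E  0  0  0  1  1  1
 F  0  0  0  1  1  2
 Q  0  0  0  1  1  2
 L  0  1  1  1  1  2
 E  0  1  1  1  1  2
 W  0  1  1  2  2  2
dp[8][5] = 2. One LCS (by backtracking along matches): WF.

2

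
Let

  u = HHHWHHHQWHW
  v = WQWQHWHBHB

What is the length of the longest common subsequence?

5

Let dp[i][j] be the LCS length of the first i characters of u and the first j characters of v. dp[i][j] = dp[i-1][j-1]+1 when the i-th and j-th characters match, else max(dp[i-1][j], dp[i][j-1]).
    ·  W  Q  W  Q  H  W  H  B  H  B
 ·  0  0  0  0  0  0  0  0  0  0  0
 H  0  0  0  0  0  1  1  1  1  1  1
 H  0  0  0  0  0  1  1  2  2  2  2
 H  0  0  0  0  0  1  1  2  2  3  3
 W  0  1  1  1  1  1  2  2  2  3  3
 H  0  1  1  1  1  2  2  3  3  3  3
 H  0  1  1  1  1  2  2  3  3  4  4
 H  0  1  1  1  1  2  2  3  3  4  4
 Q  0  1  2  2  2  2  2  3  3  4  4
 W  0  1  2  3  3  3  3  3  3  4  4
 H  0  1  2  3  3  4  4  4  4  4  4
 W  0  1  2  3  3  4  5  5  5  5  5
dp[11][10] = 5. One LCS (by backtracking along matches): WQWHW.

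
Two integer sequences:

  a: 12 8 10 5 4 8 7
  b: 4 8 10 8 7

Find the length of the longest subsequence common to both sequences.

Pick 8 [2,2] → 10 [3,3] → 8 [6,4] → 7 [7,5]; all 4 values appear in both, in order. dp[7][5] = 4 confirms this is the maximum.

4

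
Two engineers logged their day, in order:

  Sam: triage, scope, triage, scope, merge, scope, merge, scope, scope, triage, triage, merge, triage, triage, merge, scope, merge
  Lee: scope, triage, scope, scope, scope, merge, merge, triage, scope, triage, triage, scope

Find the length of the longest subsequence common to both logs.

9

One common subsequence of length 9: triage at Sam[1]=Lee[2]; then scope at Sam[2]=Lee[4]; then scope at Sam[4]=Lee[5]; then merge at Sam[5]=Lee[6]; then merge at Sam[7]=Lee[7]; then scope at Sam[9]=Lee[9]; then triage at Sam[13]=Lee[10]; then triage at Sam[14]=Lee[11]; then scope at Sam[16]=Lee[12]. The LCS DP gives dp[17][12] = 9, so this is optimal.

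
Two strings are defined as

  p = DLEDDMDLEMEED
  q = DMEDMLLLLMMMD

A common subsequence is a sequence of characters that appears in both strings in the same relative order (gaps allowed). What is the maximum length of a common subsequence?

Taking D (p #1, q #1), then E (p #3, q #3), then D (p #5, q #4), then M (p #6, q #5), then L (p #8, q #9), then M (p #10, q #12), then D (p #13, q #13) gives a common subsequence of length 7, and the DP table's final entry dp[13][13] is also 7, so no common subsequence is longer.

7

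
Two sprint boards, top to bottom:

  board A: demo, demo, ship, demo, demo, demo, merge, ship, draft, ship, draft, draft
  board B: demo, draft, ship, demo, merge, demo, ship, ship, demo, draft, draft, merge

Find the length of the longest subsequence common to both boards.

8

Pick demo (board A #1, board B #1) → ship (board A #3, board B #3) → demo (board A #4, board B #4) → demo (board A #6, board B #6) → ship (board A #8, board B #7) → ship (board A #10, board B #8) → draft (board A #11, board B #10) → draft (board A #12, board B #11); all 8 tasks appear in both, in order. Since dp[12][12] = 8, nothing longer is possible.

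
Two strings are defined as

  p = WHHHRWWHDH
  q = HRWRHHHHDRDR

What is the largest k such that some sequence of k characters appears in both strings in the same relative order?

Match W (p #1, q #3), H (p #2, q #6), H (p #3, q #7), H (p #4, q #8), R (p #5, q #10), D (p #9, q #11) — 6 characters in the same relative order in both. The LCS DP gives dp[10][12] = 6, so this is optimal.

6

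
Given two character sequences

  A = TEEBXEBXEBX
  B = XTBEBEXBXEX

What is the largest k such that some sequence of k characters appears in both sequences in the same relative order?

Match T at A[1]=B[2]; then E at A[2]=B[4]; then E at A[3]=B[6]; then X at A[5]=B[7]; then B at A[7]=B[8]; then X at A[8]=B[9]; then E at A[9]=B[10]; then X at A[11]=B[11] — 8 characters in the same relative order in both. Since dp[11][11] = 8, nothing longer is possible.

8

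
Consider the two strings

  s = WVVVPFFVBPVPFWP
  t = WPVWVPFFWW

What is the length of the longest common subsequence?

Taking W (s #1, t #1) → V (s #2, t #3) → V (s #4, t #5) → P (s #5, t #6) → F (s #6, t #7) → F (s #7, t #8) → W (s #14, t #10) gives a common subsequence of length 7, and the DP table's final entry dp[15][10] is also 7, so no common subsequence is longer.

7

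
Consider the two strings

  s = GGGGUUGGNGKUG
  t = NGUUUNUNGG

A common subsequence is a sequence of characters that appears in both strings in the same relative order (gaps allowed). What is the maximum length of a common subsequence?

One common subsequence of length 6: G [1,2], U [5,5], U [6,7], N [9,8], G [10,9], G [13,10]. The LCS DP gives dp[13][10] = 6, so this is optimal.

6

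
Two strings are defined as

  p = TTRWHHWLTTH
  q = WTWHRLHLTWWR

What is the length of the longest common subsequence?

6

Pick T (p #2, q #2), W (p #4, q #3), H (p #5, q #4), H (p #6, q #7), L (p #8, q #8), T (p #9, q #9); all 6 characters appear in both, in order. dp[11][12] = 6 confirms this is the maximum.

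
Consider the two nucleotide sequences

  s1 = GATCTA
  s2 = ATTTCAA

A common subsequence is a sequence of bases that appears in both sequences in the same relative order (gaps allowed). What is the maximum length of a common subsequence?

One common subsequence of length 4: A (s1 #2, s2 #1), then T (s1 #3, s2 #4), then C (s1 #4, s2 #5), then A (s1 #6, s2 #7). Since dp[6][7] = 4, nothing longer is possible.

4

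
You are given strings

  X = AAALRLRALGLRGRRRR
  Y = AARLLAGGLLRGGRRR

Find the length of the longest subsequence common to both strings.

12

Pick A at X[1]=Y[1], then A at X[2]=Y[2], then L at X[4]=Y[4], then L at X[6]=Y[5], then A at X[8]=Y[6], then L at X[9]=Y[9], then L at X[11]=Y[10], then R at X[12]=Y[11], then G at X[13]=Y[13], then R at X[15]=Y[14], then R at X[16]=Y[15], then R at X[17]=Y[16]; all 12 characters appear in both, in order, and the DP table's final entry dp[17][16] is also 12, so no common subsequence is longer.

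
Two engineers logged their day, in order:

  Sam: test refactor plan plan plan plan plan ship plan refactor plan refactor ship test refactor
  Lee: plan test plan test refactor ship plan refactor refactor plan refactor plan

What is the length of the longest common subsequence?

7

Taking test at Sam[1]=Lee[4]; then refactor at Sam[2]=Lee[5]; then ship at Sam[8]=Lee[6]; then plan at Sam[9]=Lee[7]; then refactor at Sam[10]=Lee[9]; then plan at Sam[11]=Lee[10]; then refactor at Sam[12]=Lee[11] gives a common subsequence of length 7. dp[15][12] = 7 confirms this is the maximum.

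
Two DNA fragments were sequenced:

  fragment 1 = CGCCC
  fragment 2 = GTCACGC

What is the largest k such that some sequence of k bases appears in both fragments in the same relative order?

4

Let dp[i][j] be the LCS length of the first i bases of fragment 1 and the first j bases of fragment 2. dp[i][j] = dp[i-1][j-1]+1 when the i-th and j-th bases match, else max(dp[i-1][j], dp[i][j-1]).
    ·  G  T  C  A  C  G  C
 ·  0  0  0  0  0  0  0  0
 C  0  0  0  1  1  1  1  1
 G  0  1  1  1  1  1  2  2
 C  0  1  1  2  2  2  2  3
 C  0  1  1  2  2  3  3  3
 C  0  1  1  2  2  3  3  4
dp[5][7] = 4. One LCS (by backtracking along matches): GCCC.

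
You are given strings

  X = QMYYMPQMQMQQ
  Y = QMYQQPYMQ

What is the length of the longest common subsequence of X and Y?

Match Q at X[1]=Y[1] → M at X[2]=Y[2] → Y at X[4]=Y[3] → Q at X[7]=Y[4] → Q at X[9]=Y[5] → M at X[10]=Y[8] → Q at X[12]=Y[9] — 7 characters in the same relative order in both. dp[12][9] = 7 confirms this is the maximum.

7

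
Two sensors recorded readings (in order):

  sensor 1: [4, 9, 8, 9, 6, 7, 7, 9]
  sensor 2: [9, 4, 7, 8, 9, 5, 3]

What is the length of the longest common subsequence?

3

One common subsequence of length 3: 4 [1,2], 8 [3,4], 9 [4,5]. The LCS DP gives dp[8][7] = 3, so this is optimal.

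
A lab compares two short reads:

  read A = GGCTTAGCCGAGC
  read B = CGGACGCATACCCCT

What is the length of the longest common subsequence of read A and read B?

Taking G (read A #1, read B #3), then G (read A #2, read B #6), then C (read A #3, read B #7), then T (read A #5, read B #9), then A (read A #6, read B #10), then C (read A #8, read B #12), then C (read A #9, read B #13), then C (read A #13, read B #14) gives a common subsequence of length 8. dp[13][15] = 8 confirms this is the maximum.

8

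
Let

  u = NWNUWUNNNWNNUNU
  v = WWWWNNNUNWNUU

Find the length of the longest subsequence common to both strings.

9

Taking W (u #2, v #4), N (u #3, v #5), N (u #7, v #6), N (u #8, v #7), N (u #9, v #9), W (u #10, v #10), N (u #12, v #11), U (u #13, v #12), U (u #15, v #13) gives a common subsequence of length 9. The LCS DP gives dp[15][13] = 9, so this is optimal.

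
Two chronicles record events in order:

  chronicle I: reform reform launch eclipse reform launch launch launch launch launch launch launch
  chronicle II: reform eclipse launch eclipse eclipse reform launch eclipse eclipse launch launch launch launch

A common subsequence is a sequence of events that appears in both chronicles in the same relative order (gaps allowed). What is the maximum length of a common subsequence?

9

Pick reform at chronicle I[1]=chronicle II[1], launch at chronicle I[3]=chronicle II[3], eclipse at chronicle I[4]=chronicle II[5], reform at chronicle I[5]=chronicle II[6], launch at chronicle I[6]=chronicle II[7], launch at chronicle I[9]=chronicle II[10], launch at chronicle I[10]=chronicle II[11], launch at chronicle I[11]=chronicle II[12], launch at chronicle I[12]=chronicle II[13]; all 9 events appear in both, in order. The LCS DP gives dp[12][13] = 9, so this is optimal.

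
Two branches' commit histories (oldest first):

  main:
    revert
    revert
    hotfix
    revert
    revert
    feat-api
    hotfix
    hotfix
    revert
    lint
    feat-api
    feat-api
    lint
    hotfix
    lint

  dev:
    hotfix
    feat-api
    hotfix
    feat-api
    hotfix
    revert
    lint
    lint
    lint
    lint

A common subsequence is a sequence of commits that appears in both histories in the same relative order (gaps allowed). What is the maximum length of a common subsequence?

Pick hotfix at main[3]=dev[1], then feat-api at main[6]=dev[2], then hotfix at main[7]=dev[3], then hotfix at main[8]=dev[5], then revert at main[9]=dev[6], then lint at main[10]=dev[8], then lint at main[13]=dev[9], then lint at main[15]=dev[10]; all 8 commits appear in both, in order, and the DP table's final entry dp[15][10] is also 8, so no common subsequence is longer.

8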